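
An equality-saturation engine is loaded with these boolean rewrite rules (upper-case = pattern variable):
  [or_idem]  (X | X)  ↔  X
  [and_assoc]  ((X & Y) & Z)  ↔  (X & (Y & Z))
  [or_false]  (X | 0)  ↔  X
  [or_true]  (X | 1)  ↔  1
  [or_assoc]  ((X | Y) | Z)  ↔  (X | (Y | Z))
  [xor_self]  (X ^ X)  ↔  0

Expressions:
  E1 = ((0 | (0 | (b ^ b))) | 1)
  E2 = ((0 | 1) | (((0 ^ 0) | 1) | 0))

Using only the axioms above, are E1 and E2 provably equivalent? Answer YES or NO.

(1) (b ^ b)  =[xor_self →]=  0    ⊢ ((0 | (0 | 0)) | 1)
(2) (0 | 0)  =[or_idem →]=  0    ⊢ ((0 | 0) | 1)
(3) (0 | 0)  =[or_idem →]=  0    ⊢ (0 | 1)
(4) (0 | 1)  =[or_idem ←]=  ((0 | 1) | (0 | 1))
(5) (0 | 1)  =[or_false ←]=  ((0 | 1) | 0)    ⊢ ((0 | 1) | ((0 | 1) | 0))
(6) 0  =[xor_self ←]=  (0 ^ 0)    ⊢ E2

YES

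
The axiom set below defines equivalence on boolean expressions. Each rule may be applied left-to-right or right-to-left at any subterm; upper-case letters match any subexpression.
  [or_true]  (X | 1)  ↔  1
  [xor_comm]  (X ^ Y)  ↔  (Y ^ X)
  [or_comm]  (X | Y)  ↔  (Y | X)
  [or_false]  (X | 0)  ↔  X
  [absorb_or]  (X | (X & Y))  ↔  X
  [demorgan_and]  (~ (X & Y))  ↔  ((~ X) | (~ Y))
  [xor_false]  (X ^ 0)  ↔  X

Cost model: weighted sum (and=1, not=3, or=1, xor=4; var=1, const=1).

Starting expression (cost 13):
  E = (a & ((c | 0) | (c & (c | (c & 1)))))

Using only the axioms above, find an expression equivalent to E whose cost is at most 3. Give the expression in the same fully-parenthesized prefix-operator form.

step 1: or_false (→) rewrites (c | 0) into c, now (a & (c | (c & (c | (c & 1)))))
step 2: absorb_or (→) rewrites (c | (c & 1)) into c, now (a & (c | (c & c)))
step 3: absorb_or (→) rewrites (c | (c & c)) into c, reaching cost 3 (bound 3)

(a & c)   [cost 3]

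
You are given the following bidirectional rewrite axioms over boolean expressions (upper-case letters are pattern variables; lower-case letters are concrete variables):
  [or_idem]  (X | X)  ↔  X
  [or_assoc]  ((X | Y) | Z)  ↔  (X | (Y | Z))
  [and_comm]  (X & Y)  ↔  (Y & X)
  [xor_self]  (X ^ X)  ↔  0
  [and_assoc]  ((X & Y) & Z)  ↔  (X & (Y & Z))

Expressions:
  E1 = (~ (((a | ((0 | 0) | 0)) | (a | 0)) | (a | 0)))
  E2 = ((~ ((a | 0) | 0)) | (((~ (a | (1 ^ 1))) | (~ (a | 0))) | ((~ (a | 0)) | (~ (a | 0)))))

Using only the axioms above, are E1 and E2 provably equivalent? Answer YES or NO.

YES

1. [or_idem →] (0 | 0)  →  0;  E1 = (~ (((a | (0 | 0)) | (a | 0)) | (a | 0)))
2. [or_idem →] (0 | 0)  →  0;  E1 = (~ (((a | 0) | (a | 0)) | (a | 0)))
3. [or_idem →] ((a | 0) | (a | 0))  →  (a | 0);  E1 = (~ ((a | 0) | (a | 0)))
4. [or_idem →] ((a | 0) | (a | 0))  →  (a | 0);  E1 = (~ (a | 0))
5. [or_idem ←] (~ (a | 0))  →  ((~ (a | 0)) | (~ (a | 0)))
6. [or_idem ←] 0  →  (0 | 0);  E1 = ((~ (a | (0 | 0))) | (~ (a | 0)))
7. [or_idem ←] (~ (a | 0))  →  ((~ (a | 0)) | (~ (a | 0)));  E1 = ((~ (a | (0 | 0))) | ((~ (a | 0)) | (~ (a | 0))))
8. [or_assoc ←] (a | (0 | 0))  →  ((a | 0) | 0);  E1 = ((~ ((a | 0) | 0)) | ((~ (a | 0)) | (~ (a | 0))))
9. [or_idem ←] ((~ (a | 0)) | (~ (a | 0)))  →  (((~ (a | 0)) | (~ (a | 0))) | ((~ (a | 0)) | (~ (a | 0))));  E1 = ((~ ((a | 0) | 0)) | (((~ (a | 0)) | (~ (a | 0))) | ((~ (a | 0)) | (~ (a | 0)))))
10. [xor_self ←] 0  →  (1 ^ 1);  this is E2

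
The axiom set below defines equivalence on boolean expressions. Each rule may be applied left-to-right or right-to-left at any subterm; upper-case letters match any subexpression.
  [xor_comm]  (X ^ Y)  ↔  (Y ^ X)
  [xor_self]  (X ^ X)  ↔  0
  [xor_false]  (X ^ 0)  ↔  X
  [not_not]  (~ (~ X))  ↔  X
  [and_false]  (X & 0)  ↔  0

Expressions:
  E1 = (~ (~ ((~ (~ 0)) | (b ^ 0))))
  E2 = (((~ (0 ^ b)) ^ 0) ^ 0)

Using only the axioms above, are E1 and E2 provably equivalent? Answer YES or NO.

Every axiom is a valid identity, so a rewrite proof would force E1 and E2 to agree under every assignment.
At b=0: E1 = 0 but E2 = 1; they differ, so no derivation exists.

NO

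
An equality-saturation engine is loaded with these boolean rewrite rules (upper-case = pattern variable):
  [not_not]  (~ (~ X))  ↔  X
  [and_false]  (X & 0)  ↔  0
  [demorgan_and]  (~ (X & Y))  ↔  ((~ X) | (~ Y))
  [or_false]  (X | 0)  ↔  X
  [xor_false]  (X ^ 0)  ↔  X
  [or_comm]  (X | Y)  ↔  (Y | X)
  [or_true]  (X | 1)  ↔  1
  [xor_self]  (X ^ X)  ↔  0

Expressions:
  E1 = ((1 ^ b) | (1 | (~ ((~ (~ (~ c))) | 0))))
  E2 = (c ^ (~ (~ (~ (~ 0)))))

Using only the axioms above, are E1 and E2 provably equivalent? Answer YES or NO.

Every axiom is a valid identity, so a rewrite proof would force E1 and E2 to agree under every assignment.
At b=0, c=0: E1 = 1 but E2 = 0; they differ, so no derivation exists.

NO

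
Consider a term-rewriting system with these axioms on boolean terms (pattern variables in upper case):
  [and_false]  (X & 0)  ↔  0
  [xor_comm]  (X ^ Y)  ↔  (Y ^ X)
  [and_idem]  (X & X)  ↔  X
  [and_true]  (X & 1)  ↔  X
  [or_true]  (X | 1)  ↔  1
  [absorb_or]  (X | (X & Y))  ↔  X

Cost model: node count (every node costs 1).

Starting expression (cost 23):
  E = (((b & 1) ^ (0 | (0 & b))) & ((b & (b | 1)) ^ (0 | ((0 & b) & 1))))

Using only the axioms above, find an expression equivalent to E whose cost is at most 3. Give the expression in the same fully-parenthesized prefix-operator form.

(b ^ 0)   [cost 3]

step 1: and_true (→) rewrites ((0 & b) & 1) into (0 & b), now (((b & 1) ^ (0 | (0 & b))) & ((b & (b | 1)) ^ (0 | (0 & b))))
step 2: or_true (→) rewrites (b | 1) into 1, now (((b & 1) ^ (0 | (0 & b))) & ((b & 1) ^ (0 | (0 & b))))
step 3: and_idem (→) rewrites (((b & 1) ^ (0 | (0 & b))) & ((b & 1) ^ (0 | (0 & b)))) into ((b & 1) ^ (0 | (0 & b)))
step 4: and_true (→) rewrites (b & 1) into b, now (b ^ (0 | (0 & b)))
step 5: absorb_or (→) rewrites (0 | (0 & b)) into 0, reaching cost 3 (bound 3)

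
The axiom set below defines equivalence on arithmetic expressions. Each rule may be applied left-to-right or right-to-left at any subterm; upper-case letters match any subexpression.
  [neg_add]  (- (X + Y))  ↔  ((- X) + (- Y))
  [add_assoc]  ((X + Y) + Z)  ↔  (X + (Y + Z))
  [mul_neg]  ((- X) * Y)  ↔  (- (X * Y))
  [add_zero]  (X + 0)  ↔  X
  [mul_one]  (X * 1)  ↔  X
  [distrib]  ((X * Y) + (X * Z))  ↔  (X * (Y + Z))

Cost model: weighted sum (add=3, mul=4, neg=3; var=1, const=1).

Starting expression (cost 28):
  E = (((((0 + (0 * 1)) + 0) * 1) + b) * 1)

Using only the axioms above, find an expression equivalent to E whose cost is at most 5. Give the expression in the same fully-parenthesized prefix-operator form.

(0 + b)   [cost 5]

step 1: add_zero (→) rewrites ((0 + (0 * 1)) + 0) into (0 + (0 * 1)), now ((((0 + (0 * 1)) * 1) + b) * 1)
step 2: mul_one (→) rewrites ((0 + (0 * 1)) * 1) into (0 + (0 * 1)), now (((0 + (0 * 1)) + b) * 1)
step 3: mul_one (→) rewrites (0 * 1) into 0, now (((0 + 0) + b) * 1)
step 4: mul_one (→) rewrites (((0 + 0) + b) * 1) into ((0 + 0) + b)
step 5: add_zero (→) rewrites (0 + 0) into 0, reaching cost 5 (bound 5)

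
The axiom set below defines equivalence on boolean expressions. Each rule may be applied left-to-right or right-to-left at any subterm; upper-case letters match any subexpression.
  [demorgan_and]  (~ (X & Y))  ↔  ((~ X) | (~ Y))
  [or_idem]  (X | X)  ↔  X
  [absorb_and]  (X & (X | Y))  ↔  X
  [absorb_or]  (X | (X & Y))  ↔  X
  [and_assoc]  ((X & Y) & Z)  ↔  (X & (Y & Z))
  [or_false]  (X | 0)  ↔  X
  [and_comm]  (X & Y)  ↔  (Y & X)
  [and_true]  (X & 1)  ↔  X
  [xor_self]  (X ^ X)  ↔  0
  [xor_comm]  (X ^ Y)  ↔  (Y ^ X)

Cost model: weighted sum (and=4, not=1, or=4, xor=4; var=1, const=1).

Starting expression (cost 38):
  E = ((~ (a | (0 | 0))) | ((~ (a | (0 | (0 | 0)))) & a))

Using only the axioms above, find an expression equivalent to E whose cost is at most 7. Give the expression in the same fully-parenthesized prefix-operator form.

1. [or_false →] (0 | 0)  →  0;  E = ((~ (a | (0 | 0))) | ((~ (a | (0 | 0))) & a))
2. [absorb_or →] ((~ (a | (0 | 0))) | ((~ (a | (0 | 0))) & a))  →  (~ (a | (0 | 0)))
3. [or_false →] (0 | 0)  →  0;  cost 7 ≤ 7, done

(~ (a | 0))   [cost 7]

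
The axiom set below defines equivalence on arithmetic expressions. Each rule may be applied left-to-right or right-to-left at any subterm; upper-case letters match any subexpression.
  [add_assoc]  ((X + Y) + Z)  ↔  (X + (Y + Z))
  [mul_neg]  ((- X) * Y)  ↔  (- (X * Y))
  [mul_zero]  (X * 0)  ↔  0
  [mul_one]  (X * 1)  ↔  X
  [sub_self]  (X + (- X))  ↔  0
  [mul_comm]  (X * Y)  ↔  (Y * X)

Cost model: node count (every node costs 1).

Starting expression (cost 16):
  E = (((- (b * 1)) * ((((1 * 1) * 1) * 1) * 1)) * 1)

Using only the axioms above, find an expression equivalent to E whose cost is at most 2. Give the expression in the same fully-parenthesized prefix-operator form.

(- b)   [cost 2]

1. [mul_one →] (1 * 1)  →  1;  E = (((- (b * 1)) * (((1 * 1) * 1) * 1)) * 1)
2. [mul_one →] (1 * 1)  →  1;  E = (((- (b * 1)) * ((1 * 1) * 1)) * 1)
3. [mul_one →] ((1 * 1) * 1)  →  (1 * 1);  E = (((- (b * 1)) * (1 * 1)) * 1)
4. [mul_one →] (((- (b * 1)) * (1 * 1)) * 1)  →  ((- (b * 1)) * (1 * 1))
5. [mul_one →] (1 * 1)  →  1;  E = ((- (b * 1)) * 1)
6. [mul_one →] ((- (b * 1)) * 1)  →  (- (b * 1))
7. [mul_one →] (b * 1)  →  b;  cost 2 ≤ 2, done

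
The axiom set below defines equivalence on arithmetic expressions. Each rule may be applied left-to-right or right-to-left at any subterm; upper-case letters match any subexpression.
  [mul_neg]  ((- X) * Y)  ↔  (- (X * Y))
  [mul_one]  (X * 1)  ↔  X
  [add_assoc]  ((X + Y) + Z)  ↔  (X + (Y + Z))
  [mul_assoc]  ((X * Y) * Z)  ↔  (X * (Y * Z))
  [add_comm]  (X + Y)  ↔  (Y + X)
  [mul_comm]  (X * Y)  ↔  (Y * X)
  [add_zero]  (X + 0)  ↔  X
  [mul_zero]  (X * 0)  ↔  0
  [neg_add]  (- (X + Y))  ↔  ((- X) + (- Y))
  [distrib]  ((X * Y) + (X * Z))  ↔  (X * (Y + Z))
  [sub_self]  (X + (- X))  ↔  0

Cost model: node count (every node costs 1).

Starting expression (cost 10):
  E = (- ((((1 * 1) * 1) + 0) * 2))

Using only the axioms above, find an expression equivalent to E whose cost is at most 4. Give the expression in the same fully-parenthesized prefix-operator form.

(- (1 * 2))   [cost 4]

(1) (((1 * 1) * 1) + 0)  =[add_zero →]=  ((1 * 1) * 1)    ⊢ (- (((1 * 1) * 1) * 2))
(2) (1 * 1)  =[mul_one →]=  1    ⊢ (- ((1 * 1) * 2))
(3) (1 * 1)  =[mul_one →]=  1    ⊢ cost 4, within 4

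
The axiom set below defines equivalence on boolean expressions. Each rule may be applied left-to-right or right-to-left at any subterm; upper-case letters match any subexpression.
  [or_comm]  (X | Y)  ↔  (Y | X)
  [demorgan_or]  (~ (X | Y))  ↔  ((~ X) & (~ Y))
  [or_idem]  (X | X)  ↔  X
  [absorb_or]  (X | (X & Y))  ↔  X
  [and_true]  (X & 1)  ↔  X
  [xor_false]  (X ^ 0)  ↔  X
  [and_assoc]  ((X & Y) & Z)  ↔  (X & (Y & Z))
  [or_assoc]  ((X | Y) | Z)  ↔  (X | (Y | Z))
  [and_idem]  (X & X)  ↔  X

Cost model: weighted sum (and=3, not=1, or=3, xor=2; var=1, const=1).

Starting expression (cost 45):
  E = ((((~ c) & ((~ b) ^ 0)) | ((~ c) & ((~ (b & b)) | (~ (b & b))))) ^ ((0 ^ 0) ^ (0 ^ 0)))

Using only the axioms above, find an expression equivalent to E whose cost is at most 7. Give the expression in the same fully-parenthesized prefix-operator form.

((~ c) & (~ b))   [cost 7]

step 1: or_idem (→) rewrites ((~ (b & b)) | (~ (b & b))) into (~ (b & b)), now ((((~ c) & ((~ b) ^ 0)) | ((~ c) & (~ (b & b)))) ^ ((0 ^ 0) ^ (0 ^ 0)))
step 2: xor_false (→) rewrites (0 ^ 0) into 0, now ((((~ c) & ((~ b) ^ 0)) | ((~ c) & (~ (b & b)))) ^ (0 ^ (0 ^ 0)))
step 3: xor_false (→) rewrites (0 ^ 0) into 0, now ((((~ c) & ((~ b) ^ 0)) | ((~ c) & (~ (b & b)))) ^ (0 ^ 0))
step 4: xor_false (→) rewrites ((~ b) ^ 0) into (~ b), now ((((~ c) & (~ b)) | ((~ c) & (~ (b & b)))) ^ (0 ^ 0))
step 5: and_idem (→) rewrites (b & b) into b, now ((((~ c) & (~ b)) | ((~ c) & (~ b))) ^ (0 ^ 0))
step 6: xor_false (→) rewrites (0 ^ 0) into 0, now ((((~ c) & (~ b)) | ((~ c) & (~ b))) ^ 0)
step 7: xor_false (→) rewrites ((((~ c) & (~ b)) | ((~ c) & (~ b))) ^ 0) into (((~ c) & (~ b)) | ((~ c) & (~ b)))
step 8: or_idem (→) rewrites (((~ c) & (~ b)) | ((~ c) & (~ b))) into ((~ c) & (~ b)), reaching cost 7 (bound 7)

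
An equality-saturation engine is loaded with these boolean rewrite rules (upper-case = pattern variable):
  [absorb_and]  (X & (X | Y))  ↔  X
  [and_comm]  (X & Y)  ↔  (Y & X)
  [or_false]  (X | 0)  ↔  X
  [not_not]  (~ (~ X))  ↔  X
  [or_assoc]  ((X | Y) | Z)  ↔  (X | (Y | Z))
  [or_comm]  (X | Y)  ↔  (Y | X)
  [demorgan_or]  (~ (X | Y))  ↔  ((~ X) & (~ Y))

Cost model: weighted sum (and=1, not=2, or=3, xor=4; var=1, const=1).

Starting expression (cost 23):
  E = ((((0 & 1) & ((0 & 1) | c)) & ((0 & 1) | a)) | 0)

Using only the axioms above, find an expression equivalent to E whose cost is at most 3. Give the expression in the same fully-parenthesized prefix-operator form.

(0 & 1)   [cost 3]

(1) ((((0 & 1) & ((0 & 1) | c)) & ((0 & 1) | a)) | 0)  =[or_false →]=  (((0 & 1) & ((0 & 1) | c)) & ((0 & 1) | a))
(2) ((0 & 1) & ((0 & 1) | c))  =[absorb_and →]=  (0 & 1)    ⊢ ((0 & 1) & ((0 & 1) | a))
(3) ((0 & 1) & ((0 & 1) | a))  =[absorb_and →]=  (0 & 1)    ⊢ cost 3, within 3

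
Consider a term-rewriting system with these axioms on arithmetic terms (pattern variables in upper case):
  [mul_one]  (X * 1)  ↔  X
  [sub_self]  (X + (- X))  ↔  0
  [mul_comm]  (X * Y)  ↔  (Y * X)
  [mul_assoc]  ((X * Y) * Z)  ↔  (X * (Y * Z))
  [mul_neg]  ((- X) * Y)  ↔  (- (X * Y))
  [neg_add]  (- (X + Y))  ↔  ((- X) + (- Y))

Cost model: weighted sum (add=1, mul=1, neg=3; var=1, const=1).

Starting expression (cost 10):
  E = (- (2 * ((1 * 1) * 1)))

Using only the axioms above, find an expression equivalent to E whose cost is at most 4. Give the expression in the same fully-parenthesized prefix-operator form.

(- 2)   [cost 4]

1. [mul_one →] ((1 * 1) * 1)  →  (1 * 1);  E = (- (2 * (1 * 1)))
2. [mul_one →] (1 * 1)  →  1;  E = (- (2 * 1))
3. [mul_one →] (2 * 1)  →  2;  cost 4 ≤ 4, done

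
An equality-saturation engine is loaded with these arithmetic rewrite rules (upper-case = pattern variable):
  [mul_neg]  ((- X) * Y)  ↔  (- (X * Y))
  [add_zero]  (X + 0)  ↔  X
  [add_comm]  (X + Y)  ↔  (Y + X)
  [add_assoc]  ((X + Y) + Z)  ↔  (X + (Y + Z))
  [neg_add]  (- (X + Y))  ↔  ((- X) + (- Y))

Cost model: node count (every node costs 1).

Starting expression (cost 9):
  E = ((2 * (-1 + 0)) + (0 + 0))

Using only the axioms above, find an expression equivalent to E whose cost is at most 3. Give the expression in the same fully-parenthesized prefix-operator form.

(2 * -1)   [cost 3]

1. [add_zero →] (-1 + 0)  →  -1;  E = ((2 * -1) + (0 + 0))
2. [add_zero →] (0 + 0)  →  0;  E = ((2 * -1) + 0)
3. [add_zero →] ((2 * -1) + 0)  →  (2 * -1);  cost 3 ≤ 3, done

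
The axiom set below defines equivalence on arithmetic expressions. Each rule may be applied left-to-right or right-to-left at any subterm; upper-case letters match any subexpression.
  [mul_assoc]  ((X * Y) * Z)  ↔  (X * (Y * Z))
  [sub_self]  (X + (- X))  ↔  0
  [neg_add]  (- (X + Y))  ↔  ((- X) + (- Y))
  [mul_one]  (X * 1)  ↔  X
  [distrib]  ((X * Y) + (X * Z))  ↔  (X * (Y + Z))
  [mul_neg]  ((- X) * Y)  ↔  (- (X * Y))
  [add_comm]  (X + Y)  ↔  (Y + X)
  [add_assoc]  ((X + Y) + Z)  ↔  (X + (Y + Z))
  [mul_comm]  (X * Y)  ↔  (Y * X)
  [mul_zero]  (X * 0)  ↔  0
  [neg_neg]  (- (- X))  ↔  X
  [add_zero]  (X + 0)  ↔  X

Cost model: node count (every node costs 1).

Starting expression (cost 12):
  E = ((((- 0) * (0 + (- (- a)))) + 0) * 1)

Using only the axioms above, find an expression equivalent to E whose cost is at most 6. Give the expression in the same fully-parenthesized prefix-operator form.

step 1: neg_neg (→) rewrites (- (- a)) into a, now ((((- 0) * (0 + a)) + 0) * 1)
step 2: add_comm (→) rewrites (0 + a) into (a + 0), now ((((- 0) * (a + 0)) + 0) * 1)
step 3: add_zero (→) rewrites (((- 0) * (a + 0)) + 0) into ((- 0) * (a + 0)), now (((- 0) * (a + 0)) * 1)
step 4: mul_one (→) rewrites (((- 0) * (a + 0)) * 1) into ((- 0) * (a + 0)), reaching cost 6 (bound 6)

((- 0) * (a + 0))   [cost 6]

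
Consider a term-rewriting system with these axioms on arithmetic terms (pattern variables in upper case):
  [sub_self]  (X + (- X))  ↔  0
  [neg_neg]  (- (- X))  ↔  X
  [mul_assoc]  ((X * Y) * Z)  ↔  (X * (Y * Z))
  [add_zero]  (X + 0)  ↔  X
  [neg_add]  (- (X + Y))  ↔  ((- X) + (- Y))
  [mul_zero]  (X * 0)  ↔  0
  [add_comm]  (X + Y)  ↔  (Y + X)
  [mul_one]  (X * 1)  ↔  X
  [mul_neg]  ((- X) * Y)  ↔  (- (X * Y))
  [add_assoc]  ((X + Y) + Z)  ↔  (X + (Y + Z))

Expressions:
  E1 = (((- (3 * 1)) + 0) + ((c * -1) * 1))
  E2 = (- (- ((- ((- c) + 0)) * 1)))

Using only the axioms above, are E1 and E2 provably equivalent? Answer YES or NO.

All listed rules preserve value, hence provable equivalence implies equal values everywhere; look for a separating assignment.
c=0 gives E1 ↦ -3, E2 ↦ 0; values differ ⇒ not provably equivalent.

NO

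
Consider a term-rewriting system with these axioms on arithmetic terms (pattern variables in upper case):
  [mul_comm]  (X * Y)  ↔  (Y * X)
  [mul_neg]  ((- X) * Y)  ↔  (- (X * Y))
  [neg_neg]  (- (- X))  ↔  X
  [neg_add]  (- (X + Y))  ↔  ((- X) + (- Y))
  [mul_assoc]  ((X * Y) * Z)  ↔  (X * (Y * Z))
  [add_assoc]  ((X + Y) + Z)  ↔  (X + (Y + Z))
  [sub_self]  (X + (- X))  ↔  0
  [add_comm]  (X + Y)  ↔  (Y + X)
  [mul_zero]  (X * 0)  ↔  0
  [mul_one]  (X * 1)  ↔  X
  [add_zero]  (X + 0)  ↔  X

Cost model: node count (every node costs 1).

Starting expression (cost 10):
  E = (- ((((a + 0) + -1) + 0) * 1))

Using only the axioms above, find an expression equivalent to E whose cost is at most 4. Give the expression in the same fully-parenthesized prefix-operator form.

1. [mul_one →] ((((a + 0) + -1) + 0) * 1)  →  (((a + 0) + -1) + 0);  E = (- (((a + 0) + -1) + 0))
2. [add_zero →] (((a + 0) + -1) + 0)  →  ((a + 0) + -1);  E = (- ((a + 0) + -1))
3. [add_zero →] (a + 0)  →  a;  cost 4 ≤ 4, done

(- (a + -1))   [cost 4]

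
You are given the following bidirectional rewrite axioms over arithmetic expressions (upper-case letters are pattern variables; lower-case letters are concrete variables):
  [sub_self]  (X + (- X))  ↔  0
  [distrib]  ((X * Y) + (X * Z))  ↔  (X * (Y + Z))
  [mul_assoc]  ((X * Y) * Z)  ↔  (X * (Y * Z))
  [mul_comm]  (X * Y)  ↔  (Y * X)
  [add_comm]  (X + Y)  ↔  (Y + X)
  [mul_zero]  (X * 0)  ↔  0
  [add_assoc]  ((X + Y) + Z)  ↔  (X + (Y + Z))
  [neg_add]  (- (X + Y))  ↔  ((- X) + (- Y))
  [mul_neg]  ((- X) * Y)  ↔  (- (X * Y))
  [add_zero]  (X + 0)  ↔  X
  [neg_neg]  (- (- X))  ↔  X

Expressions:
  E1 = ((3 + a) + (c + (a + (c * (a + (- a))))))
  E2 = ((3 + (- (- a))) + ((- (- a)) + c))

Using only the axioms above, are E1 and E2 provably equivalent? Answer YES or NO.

(1) (a + (- a))  =[sub_self →]=  0    ⊢ ((3 + a) + (c + (a + (c * 0))))
(2) (c * 0)  =[mul_zero →]=  0    ⊢ ((3 + a) + (c + (a + 0)))
(3) (a + 0)  =[add_zero →]=  a    ⊢ ((3 + a) + (c + a))
(4) (c + a)  =[add_comm →]=  (a + c)    ⊢ ((3 + a) + (a + c))
(5) a  =[neg_neg ←]=  (- (- a))    ⊢ ((3 + a) + ((- (- a)) + c))
(6) a  =[neg_neg ←]=  (- (- a))    ⊢ E2

YES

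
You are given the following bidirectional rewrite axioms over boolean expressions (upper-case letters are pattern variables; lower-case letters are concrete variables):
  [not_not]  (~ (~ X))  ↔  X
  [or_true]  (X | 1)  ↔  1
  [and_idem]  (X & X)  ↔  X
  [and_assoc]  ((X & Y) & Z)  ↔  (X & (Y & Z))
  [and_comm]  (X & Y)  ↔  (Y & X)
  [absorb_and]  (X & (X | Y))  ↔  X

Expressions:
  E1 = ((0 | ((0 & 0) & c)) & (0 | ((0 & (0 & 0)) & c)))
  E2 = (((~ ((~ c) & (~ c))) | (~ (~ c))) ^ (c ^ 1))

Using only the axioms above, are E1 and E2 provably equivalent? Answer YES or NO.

NO

The axioms are sound identities: if E1 ↔* E2 then E1 and E2 evaluate identically under any assignment.
Under c=0: E1 evaluates to 0, E2 to 1. Distinct ⇒ no rewrite sequence connects them.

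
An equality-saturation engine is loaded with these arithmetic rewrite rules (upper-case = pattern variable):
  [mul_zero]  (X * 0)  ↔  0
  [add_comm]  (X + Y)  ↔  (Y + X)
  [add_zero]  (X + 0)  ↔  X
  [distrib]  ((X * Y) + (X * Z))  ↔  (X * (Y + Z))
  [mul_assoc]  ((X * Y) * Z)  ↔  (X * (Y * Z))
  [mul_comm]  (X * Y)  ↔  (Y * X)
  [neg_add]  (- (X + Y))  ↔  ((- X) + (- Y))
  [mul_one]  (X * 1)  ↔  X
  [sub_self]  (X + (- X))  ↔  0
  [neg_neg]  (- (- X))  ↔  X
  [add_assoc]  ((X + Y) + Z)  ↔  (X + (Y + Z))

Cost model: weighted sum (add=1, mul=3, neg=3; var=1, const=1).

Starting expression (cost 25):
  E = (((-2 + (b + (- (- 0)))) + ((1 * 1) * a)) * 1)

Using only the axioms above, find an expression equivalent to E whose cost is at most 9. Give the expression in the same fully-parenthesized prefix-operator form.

1. [neg_neg →] (- (- 0))  →  0;  E = (((-2 + (b + 0)) + ((1 * 1) * a)) * 1)
2. [add_zero →] (b + 0)  →  b;  E = (((-2 + b) + ((1 * 1) * a)) * 1)
3. [add_comm →] (-2 + b)  →  (b + -2);  E = (((b + -2) + ((1 * 1) * a)) * 1)
4. [mul_one →] (((b + -2) + ((1 * 1) * a)) * 1)  →  ((b + -2) + ((1 * 1) * a))
5. [mul_one →] (1 * 1)  →  1;  cost 9 ≤ 9, done

((b + -2) + (1 * a))   [cost 9]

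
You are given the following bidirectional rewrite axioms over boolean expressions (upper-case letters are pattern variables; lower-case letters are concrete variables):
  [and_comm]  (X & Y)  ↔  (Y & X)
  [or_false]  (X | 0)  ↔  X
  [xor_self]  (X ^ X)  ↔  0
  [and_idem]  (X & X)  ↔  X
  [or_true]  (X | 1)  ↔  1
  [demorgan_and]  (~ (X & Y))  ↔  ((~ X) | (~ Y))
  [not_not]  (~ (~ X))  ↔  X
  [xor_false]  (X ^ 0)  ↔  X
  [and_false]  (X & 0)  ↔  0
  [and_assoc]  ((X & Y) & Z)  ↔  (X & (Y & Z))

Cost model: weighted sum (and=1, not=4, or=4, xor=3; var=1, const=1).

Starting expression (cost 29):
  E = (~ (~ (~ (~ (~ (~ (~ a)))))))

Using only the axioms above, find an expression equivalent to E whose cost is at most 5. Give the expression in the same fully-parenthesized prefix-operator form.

(~ a)   [cost 5]

(1) (~ (~ (~ (~ a))))  =[not_not →]=  (~ (~ a))    ⊢ (~ (~ (~ (~ (~ a)))))
(2) (~ (~ a))  =[not_not →]=  a    ⊢ (~ (~ (~ a)))
(3) (~ (~ (~ a)))  =[not_not →]=  (~ a)    ⊢ cost 5, within 5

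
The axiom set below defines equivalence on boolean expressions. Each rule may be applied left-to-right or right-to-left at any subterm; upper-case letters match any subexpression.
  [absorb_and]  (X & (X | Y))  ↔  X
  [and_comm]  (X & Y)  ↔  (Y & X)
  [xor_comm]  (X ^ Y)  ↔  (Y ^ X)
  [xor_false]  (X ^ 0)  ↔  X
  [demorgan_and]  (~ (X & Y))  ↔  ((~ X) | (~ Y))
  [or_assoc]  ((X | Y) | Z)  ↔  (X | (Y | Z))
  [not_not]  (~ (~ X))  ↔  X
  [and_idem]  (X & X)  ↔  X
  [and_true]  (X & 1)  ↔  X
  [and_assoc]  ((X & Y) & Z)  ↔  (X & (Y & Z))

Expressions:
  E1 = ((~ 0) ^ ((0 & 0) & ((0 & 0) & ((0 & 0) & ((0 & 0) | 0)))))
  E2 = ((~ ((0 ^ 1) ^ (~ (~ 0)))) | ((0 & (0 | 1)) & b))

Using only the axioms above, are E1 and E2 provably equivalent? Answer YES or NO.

Every axiom is a valid identity, so a rewrite proof would force E1 and E2 to agree under every assignment.
At b=0: E1 = 1 but E2 = 0; they differ, so no derivation exists.

NO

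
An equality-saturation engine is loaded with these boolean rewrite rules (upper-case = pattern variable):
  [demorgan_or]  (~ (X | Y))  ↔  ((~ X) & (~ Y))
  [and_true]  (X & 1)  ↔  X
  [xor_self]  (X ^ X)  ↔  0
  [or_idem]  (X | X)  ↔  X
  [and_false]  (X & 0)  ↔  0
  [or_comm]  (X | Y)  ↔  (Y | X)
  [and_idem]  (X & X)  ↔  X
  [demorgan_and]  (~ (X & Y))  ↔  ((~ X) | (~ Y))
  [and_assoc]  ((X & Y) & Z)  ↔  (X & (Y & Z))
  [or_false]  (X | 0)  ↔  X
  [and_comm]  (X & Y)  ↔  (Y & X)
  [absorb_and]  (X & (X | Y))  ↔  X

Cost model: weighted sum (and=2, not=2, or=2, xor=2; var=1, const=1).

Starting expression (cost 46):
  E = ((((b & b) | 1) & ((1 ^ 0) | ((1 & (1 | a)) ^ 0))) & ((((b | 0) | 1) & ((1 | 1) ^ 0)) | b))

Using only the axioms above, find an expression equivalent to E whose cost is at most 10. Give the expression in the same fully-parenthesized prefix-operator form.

(1) (1 & (1 | a))  =[absorb_and →]=  1    ⊢ ((((b & b) | 1) & ((1 ^ 0) | (1 ^ 0))) & ((((b | 0) | 1) & ((1 | 1) ^ 0)) | b))
(2) ((1 ^ 0) | (1 ^ 0))  =[or_idem →]=  (1 ^ 0)    ⊢ ((((b & b) | 1) & (1 ^ 0)) & ((((b | 0) | 1) & ((1 | 1) ^ 0)) | b))
(3) (1 | 1)  =[or_idem →]=  1    ⊢ ((((b & b) | 1) & (1 ^ 0)) & ((((b | 0) | 1) & (1 ^ 0)) | b))
(4) (b & b)  =[and_idem →]=  b    ⊢ (((b | 1) & (1 ^ 0)) & ((((b | 0) | 1) & (1 ^ 0)) | b))
(5) (b | 0)  =[or_false →]=  b    ⊢ (((b | 1) & (1 ^ 0)) & (((b | 1) & (1 ^ 0)) | b))
(6) (((b | 1) & (1 ^ 0)) & (((b | 1) & (1 ^ 0)) | b))  =[absorb_and →]=  ((b | 1) & (1 ^ 0))    ⊢ cost 10, within 10

((b | 1) & (1 ^ 0))   [cost 10]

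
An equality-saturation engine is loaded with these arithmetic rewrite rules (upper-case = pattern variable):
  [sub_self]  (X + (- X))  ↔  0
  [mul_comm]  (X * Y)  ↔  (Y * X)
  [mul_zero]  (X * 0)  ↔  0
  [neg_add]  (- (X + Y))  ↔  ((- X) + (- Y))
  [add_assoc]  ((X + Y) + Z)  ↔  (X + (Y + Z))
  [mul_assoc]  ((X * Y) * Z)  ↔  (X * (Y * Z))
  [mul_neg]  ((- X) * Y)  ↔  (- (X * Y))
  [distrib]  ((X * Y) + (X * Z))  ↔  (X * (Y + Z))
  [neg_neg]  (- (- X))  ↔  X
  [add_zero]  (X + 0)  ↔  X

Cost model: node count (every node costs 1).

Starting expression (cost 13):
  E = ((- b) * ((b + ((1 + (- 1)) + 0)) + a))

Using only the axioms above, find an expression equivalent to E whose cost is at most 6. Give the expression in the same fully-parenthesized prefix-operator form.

((- b) * (b + a))   [cost 6]

1. [sub_self →] (1 + (- 1))  →  0;  E = ((- b) * ((b + (0 + 0)) + a))
2. [add_zero →] (0 + 0)  →  0;  E = ((- b) * ((b + 0) + a))
3. [add_zero →] (b + 0)  →  b;  cost 6 ≤ 6, done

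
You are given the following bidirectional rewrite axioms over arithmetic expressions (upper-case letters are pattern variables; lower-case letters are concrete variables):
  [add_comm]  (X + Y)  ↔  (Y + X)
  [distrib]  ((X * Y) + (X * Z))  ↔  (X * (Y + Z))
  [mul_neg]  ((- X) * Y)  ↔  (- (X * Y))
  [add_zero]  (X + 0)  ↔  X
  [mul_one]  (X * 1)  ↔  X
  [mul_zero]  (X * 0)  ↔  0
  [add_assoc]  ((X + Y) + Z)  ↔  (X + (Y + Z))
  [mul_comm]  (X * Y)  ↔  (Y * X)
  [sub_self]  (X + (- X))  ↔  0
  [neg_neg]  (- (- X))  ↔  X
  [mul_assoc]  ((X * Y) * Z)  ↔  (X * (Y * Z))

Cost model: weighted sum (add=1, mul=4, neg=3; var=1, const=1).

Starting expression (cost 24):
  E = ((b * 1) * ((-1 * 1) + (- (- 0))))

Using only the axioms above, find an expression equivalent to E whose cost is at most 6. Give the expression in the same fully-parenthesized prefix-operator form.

1. [neg_neg →] (- (- 0))  →  0;  E = ((b * 1) * ((-1 * 1) + 0))
2. [mul_one →] (b * 1)  →  b;  E = (b * ((-1 * 1) + 0))
3. [mul_one →] (-1 * 1)  →  -1;  E = (b * (-1 + 0))
4. [add_zero →] (-1 + 0)  →  -1;  cost 6 ≤ 6, done

(b * -1)   [cost 6]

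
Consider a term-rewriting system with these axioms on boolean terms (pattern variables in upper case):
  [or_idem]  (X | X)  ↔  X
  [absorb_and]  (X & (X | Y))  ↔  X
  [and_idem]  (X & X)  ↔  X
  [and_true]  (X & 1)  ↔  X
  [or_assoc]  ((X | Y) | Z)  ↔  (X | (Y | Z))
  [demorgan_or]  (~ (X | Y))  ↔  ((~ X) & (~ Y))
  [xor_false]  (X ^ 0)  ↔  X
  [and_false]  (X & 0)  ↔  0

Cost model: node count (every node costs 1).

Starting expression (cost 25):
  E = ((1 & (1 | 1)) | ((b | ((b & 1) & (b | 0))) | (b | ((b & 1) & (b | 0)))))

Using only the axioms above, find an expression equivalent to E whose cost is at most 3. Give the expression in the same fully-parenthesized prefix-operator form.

(1) ((b | ((b & 1) & (b | 0))) | (b | ((b & 1) & (b | 0))))  =[or_idem →]=  (b | ((b & 1) & (b | 0)))    ⊢ ((1 & (1 | 1)) | (b | ((b & 1) & (b | 0))))
(2) (1 & (1 | 1))  =[absorb_and →]=  1    ⊢ (1 | (b | ((b & 1) & (b | 0))))
(3) (b & 1)  =[and_true →]=  b    ⊢ (1 | (b | (b & (b | 0))))
(4) (b & (b | 0))  =[absorb_and →]=  b    ⊢ (1 | (b | b))
(5) (b | b)  =[or_idem →]=  b    ⊢ cost 3, within 3

(1 | b)   [cost 3]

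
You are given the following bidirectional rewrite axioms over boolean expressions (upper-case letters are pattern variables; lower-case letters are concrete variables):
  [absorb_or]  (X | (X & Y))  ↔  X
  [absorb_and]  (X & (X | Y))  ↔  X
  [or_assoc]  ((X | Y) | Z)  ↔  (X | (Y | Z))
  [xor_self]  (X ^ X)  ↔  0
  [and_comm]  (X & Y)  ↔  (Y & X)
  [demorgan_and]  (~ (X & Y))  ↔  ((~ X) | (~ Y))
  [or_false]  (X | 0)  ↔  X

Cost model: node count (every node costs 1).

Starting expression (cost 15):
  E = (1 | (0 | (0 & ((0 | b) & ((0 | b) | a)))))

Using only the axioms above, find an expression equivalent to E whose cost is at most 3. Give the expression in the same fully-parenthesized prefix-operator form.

1. [absorb_and →] ((0 | b) & ((0 | b) | a))  →  (0 | b);  E = (1 | (0 | (0 & (0 | b))))
2. [absorb_and →] (0 & (0 | b))  →  0;  E = (1 | (0 | 0))
3. [or_false →] (0 | 0)  →  0;  cost 3 ≤ 3, done

(1 | 0)   [cost 3]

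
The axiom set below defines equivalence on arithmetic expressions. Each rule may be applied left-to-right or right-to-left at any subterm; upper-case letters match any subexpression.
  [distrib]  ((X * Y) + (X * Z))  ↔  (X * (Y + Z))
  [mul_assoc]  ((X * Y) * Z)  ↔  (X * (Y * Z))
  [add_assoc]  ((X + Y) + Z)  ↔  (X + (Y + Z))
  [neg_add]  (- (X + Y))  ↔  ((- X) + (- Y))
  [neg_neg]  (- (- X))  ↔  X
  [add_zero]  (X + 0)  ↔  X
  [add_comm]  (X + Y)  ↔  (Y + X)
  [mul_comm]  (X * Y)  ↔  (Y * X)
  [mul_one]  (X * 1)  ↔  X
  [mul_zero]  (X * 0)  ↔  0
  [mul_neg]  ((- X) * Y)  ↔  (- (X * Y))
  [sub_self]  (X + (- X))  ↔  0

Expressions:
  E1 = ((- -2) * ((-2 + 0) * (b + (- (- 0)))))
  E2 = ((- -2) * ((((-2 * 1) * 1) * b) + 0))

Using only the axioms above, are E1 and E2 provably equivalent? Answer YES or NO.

YES

1. [add_zero →] (-2 + 0)  →  -2;  E1 = ((- -2) * (-2 * (b + (- (- 0)))))
2. [neg_neg →] (- (- 0))  →  0;  E1 = ((- -2) * (-2 * (b + 0)))
3. [add_zero →] (b + 0)  →  b;  E1 = ((- -2) * (-2 * b))
4. [mul_one ←] -2  →  (-2 * 1);  E1 = ((- -2) * ((-2 * 1) * b))
5. [mul_one ←] (-2 * 1)  →  ((-2 * 1) * 1);  E1 = ((- -2) * (((-2 * 1) * 1) * b))
6. [add_zero ←] (((-2 * 1) * 1) * b)  →  ((((-2 * 1) * 1) * b) + 0);  this is E2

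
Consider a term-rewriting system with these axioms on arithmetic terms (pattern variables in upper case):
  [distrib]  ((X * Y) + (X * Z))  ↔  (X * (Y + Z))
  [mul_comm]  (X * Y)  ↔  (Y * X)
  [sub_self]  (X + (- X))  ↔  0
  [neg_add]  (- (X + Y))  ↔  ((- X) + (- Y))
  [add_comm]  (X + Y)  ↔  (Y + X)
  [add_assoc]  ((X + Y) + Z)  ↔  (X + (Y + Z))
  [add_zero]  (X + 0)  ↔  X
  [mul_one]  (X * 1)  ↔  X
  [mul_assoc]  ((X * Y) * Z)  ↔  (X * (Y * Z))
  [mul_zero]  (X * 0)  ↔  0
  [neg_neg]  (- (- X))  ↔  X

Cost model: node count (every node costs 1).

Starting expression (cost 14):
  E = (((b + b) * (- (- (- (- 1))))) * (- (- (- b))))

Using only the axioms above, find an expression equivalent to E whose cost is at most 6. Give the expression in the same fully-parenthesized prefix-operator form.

((b + b) * (- b))   [cost 6]

(1) (- (- 1))  =[neg_neg →]=  1    ⊢ (((b + b) * (- (- 1))) * (- (- (- b))))
(2) (- (- b))  =[neg_neg →]=  b    ⊢ (((b + b) * (- (- 1))) * (- b))
(3) (- (- 1))  =[neg_neg →]=  1    ⊢ (((b + b) * 1) * (- b))
(4) ((b + b) * 1)  =[mul_one →]=  (b + b)    ⊢ cost 6, within 6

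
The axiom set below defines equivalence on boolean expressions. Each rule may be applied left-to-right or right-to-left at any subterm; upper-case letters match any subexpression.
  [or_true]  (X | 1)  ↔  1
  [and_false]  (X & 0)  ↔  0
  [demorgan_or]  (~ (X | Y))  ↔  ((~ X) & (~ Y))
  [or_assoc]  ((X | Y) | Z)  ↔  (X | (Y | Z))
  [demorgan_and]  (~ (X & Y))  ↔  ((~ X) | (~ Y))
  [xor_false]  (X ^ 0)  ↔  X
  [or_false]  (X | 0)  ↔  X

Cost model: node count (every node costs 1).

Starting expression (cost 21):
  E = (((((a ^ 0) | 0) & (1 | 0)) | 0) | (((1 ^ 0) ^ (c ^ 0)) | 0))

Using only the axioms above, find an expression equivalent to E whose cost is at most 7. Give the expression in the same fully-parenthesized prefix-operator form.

((a & 1) | (1 ^ c))   [cost 7]

(1) (a ^ 0)  =[xor_false →]=  a    ⊢ ((((a | 0) & (1 | 0)) | 0) | (((1 ^ 0) ^ (c ^ 0)) | 0))
(2) (1 ^ 0)  =[xor_false →]=  1    ⊢ ((((a | 0) & (1 | 0)) | 0) | ((1 ^ (c ^ 0)) | 0))
(3) (((a | 0) & (1 | 0)) | 0)  =[or_false →]=  ((a | 0) & (1 | 0))    ⊢ (((a | 0) & (1 | 0)) | ((1 ^ (c ^ 0)) | 0))
(4) (c ^ 0)  =[xor_false →]=  c    ⊢ (((a | 0) & (1 | 0)) | ((1 ^ c) | 0))
(5) ((1 ^ c) | 0)  =[or_false →]=  (1 ^ c)    ⊢ (((a | 0) & (1 | 0)) | (1 ^ c))
(6) (a | 0)  =[or_false →]=  a    ⊢ ((a & (1 | 0)) | (1 ^ c))
(7) (1 | 0)  =[or_false →]=  1    ⊢ cost 7, within 7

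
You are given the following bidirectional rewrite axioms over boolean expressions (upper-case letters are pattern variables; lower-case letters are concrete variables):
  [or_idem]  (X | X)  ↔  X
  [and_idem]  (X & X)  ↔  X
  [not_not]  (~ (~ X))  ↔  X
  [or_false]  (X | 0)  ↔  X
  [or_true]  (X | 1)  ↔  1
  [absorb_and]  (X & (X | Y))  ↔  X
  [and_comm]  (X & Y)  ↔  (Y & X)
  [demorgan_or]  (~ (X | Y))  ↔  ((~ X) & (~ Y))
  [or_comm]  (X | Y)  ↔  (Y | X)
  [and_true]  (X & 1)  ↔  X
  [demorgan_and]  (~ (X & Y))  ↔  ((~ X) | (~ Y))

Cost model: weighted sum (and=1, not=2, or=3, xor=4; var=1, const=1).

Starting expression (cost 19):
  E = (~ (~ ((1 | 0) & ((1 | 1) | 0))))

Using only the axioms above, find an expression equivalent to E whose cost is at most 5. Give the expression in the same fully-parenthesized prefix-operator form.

(~ (~ 1))   [cost 5]

step 1: or_idem (→) rewrites (1 | 1) into 1, now (~ (~ ((1 | 0) & (1 | 0))))
step 2: and_idem (→) rewrites ((1 | 0) & (1 | 0)) into (1 | 0), now (~ (~ (1 | 0)))
step 3: or_false (→) rewrites (1 | 0) into 1, reaching cost 5 (bound 5)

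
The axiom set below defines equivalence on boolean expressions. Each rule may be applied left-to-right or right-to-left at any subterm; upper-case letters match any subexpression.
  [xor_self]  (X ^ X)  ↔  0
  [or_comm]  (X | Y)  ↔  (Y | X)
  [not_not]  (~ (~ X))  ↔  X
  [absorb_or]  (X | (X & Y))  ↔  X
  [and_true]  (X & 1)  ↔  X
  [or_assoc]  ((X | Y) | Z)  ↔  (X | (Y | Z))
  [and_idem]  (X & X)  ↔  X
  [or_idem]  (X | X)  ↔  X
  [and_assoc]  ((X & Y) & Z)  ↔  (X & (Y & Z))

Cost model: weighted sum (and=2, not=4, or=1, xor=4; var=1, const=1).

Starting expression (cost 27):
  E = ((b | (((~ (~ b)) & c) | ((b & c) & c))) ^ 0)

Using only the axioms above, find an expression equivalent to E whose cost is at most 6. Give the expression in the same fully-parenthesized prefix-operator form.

(b ^ 0)   [cost 6]

1. [not_not →] (~ (~ b))  →  b;  E = ((b | ((b & c) | ((b & c) & c))) ^ 0)
2. [absorb_or →] ((b & c) | ((b & c) & c))  →  (b & c);  E = ((b | (b & c)) ^ 0)
3. [absorb_or →] (b | (b & c))  →  b;  cost 6 ≤ 6, done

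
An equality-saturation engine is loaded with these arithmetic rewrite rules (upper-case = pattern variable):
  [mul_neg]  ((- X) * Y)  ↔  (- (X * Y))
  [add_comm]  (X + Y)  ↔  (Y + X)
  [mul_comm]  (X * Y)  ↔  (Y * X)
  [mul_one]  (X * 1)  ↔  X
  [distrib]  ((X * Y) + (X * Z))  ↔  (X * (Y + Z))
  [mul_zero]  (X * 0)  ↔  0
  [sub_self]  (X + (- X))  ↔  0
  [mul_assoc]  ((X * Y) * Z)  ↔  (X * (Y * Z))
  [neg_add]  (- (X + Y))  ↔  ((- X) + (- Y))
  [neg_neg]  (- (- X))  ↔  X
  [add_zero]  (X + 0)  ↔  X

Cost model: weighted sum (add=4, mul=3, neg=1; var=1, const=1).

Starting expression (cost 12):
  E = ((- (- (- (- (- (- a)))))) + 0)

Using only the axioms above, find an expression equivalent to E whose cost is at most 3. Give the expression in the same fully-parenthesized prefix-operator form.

step 1: neg_neg (→) rewrites (- (- (- (- a)))) into (- (- a)), now ((- (- (- (- a)))) + 0)
step 2: neg_neg (→) rewrites (- (- a)) into a, now ((- (- a)) + 0)
step 3: add_zero (→) rewrites ((- (- a)) + 0) into (- (- a)), reaching cost 3 (bound 3)

(- (- a))   [cost 3]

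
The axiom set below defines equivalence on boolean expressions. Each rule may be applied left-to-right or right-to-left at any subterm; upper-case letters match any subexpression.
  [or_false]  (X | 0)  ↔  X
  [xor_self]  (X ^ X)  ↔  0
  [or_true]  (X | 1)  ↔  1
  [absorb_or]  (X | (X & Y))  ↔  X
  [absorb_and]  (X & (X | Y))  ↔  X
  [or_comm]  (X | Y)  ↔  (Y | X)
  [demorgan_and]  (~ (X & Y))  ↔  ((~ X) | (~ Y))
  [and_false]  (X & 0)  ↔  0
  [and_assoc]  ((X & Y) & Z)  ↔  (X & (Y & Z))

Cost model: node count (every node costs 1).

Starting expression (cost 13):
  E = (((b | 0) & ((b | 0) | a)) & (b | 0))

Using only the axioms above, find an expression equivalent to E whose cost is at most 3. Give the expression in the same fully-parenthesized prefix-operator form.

step 1: or_false (→) rewrites (b | 0) into b, now (((b | 0) & ((b | 0) | a)) & b)
step 2: absorb_and (→) rewrites ((b | 0) & ((b | 0) | a)) into (b | 0), now ((b | 0) & b)
step 3: or_false (→) rewrites (b | 0) into b, reaching cost 3 (bound 3)

(b & b)   [cost 3]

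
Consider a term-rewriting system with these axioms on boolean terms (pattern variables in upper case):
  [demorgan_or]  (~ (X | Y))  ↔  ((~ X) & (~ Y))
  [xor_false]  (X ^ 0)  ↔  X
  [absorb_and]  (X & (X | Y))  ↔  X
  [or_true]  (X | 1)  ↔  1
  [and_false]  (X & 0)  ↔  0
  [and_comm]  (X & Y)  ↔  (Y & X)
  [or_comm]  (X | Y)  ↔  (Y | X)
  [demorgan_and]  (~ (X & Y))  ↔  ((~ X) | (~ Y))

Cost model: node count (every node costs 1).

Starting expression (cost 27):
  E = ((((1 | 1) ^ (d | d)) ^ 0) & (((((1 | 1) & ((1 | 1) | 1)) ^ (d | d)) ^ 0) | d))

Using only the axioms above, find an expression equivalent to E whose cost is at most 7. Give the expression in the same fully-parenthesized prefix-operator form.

1. [absorb_and →] ((1 | 1) & ((1 | 1) | 1))  →  (1 | 1);  E = ((((1 | 1) ^ (d | d)) ^ 0) & ((((1 | 1) ^ (d | d)) ^ 0) | d))
2. [absorb_and →] ((((1 | 1) ^ (d | d)) ^ 0) & ((((1 | 1) ^ (d | d)) ^ 0) | d))  →  (((1 | 1) ^ (d | d)) ^ 0)
3. [xor_false →] (((1 | 1) ^ (d | d)) ^ 0)  →  ((1 | 1) ^ (d | d));  cost 7 ≤ 7, done

((1 | 1) ^ (d | d))   [cost 7]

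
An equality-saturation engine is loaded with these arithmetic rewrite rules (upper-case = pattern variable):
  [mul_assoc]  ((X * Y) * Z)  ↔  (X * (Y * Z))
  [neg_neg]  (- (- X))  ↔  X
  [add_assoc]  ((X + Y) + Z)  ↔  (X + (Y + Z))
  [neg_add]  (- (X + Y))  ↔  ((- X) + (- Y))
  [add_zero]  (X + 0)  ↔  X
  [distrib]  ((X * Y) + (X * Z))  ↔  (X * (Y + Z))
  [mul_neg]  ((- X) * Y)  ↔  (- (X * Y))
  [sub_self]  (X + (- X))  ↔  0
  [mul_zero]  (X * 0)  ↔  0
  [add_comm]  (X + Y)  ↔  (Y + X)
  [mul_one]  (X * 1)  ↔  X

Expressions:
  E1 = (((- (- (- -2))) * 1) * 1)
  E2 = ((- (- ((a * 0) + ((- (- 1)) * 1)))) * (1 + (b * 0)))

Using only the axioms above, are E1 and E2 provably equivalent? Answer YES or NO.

NO

The axioms are sound identities: if E1 ↔* E2 then E1 and E2 evaluate identically under any assignment.
Under a=0, b=0: E1 evaluates to 2, E2 to 1. Distinct ⇒ no rewrite sequence connects them.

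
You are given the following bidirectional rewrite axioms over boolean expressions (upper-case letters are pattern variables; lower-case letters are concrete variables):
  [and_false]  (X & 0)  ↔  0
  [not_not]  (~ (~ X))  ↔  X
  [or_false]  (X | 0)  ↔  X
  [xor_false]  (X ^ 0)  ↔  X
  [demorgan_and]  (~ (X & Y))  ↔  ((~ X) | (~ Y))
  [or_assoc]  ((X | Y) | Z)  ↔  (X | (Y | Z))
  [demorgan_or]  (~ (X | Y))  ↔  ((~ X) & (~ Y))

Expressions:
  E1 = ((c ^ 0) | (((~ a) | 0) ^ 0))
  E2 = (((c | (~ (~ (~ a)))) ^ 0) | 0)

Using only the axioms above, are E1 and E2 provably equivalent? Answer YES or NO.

step 1: xor_false (→) rewrites (c ^ 0) into c, now (c | (((~ a) | 0) ^ 0))
step 2: or_false (→) rewrites ((~ a) | 0) into (~ a), now (c | ((~ a) ^ 0))
step 3: xor_false (→) rewrites ((~ a) ^ 0) into (~ a), now (c | (~ a))
step 4: or_false (←) rewrites (c | (~ a)) into ((c | (~ a)) | 0)
step 5: not_not (←) rewrites a into (~ (~ a)), now ((c | (~ (~ (~ a)))) | 0)
step 6: xor_false (←) rewrites (c | (~ (~ (~ a)))) into ((c | (~ (~ (~ a)))) ^ 0), which is E2

YES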